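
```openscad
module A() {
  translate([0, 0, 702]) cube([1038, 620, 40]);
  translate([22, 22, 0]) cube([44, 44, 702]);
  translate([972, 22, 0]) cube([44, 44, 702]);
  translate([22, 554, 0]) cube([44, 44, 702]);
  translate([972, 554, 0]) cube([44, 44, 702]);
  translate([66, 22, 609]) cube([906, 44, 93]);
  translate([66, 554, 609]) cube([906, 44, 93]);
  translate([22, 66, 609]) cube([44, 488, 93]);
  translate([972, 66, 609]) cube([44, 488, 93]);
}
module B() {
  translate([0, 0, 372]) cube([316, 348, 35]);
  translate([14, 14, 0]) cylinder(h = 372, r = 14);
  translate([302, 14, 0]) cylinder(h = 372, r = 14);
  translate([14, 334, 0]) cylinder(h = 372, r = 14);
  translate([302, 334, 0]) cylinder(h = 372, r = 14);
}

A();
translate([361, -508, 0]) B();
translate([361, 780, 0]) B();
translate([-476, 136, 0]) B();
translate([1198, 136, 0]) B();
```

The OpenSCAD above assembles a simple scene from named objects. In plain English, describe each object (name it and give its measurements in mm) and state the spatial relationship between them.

A is a rectangular dining table. The top is 1038×620×40 mm with its upper surface at z = 742 mm. It stands on four 44×44 mm square legs, each inset 22 mm from the nearest pair of top edges, running from the floor to the underside of the top. Four apron rails, 44 mm thick and 93 mm tall, run between adjacent legs with their top edges flush with the underside of the top and their outer faces flush with the legs' outer faces.

B is a four-legged stool. The seat is a 316×348×35 mm slab whose top surface is at z = 407 mm; four round legs, each 28 mm in diameter, run from the floor (z = 0) to the underside of the seat, each leg's axis is inset half a diameter from the nearest pair of seat edges (so the leg's bounding box is flush with the corner).

Four stools sit around the table at the −y, +y, −x, +x sides.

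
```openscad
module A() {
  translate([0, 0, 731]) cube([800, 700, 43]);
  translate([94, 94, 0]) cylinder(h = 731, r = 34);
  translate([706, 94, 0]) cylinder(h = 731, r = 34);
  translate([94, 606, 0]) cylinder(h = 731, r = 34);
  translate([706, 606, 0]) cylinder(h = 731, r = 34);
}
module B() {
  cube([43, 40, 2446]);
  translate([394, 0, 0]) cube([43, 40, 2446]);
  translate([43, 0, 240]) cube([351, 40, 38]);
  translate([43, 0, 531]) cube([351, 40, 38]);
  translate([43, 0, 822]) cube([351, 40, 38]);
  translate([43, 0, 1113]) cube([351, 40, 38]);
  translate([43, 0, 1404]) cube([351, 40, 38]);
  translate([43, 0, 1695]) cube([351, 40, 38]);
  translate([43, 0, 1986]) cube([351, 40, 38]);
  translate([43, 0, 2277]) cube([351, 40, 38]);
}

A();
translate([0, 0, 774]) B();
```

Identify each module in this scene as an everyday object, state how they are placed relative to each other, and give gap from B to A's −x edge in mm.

A is a table. B is a ladder. The ladder is on top of the table. The gap from the ladder to the table's −x edge is 0 mm.

The ladder's min-x is at 0; the table's min-x is 0; gap = 0 mm.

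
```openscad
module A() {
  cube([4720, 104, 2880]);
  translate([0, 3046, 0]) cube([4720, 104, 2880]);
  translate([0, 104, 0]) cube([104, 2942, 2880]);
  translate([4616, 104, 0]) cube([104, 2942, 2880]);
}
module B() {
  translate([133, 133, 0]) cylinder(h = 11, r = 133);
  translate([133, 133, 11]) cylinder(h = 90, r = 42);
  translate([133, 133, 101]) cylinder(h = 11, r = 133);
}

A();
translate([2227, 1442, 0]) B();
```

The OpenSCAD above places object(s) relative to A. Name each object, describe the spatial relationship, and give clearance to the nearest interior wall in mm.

Clearances: x = 2123, y = 1338; minimum 1338 mm.

A is a house frame. B is a spool. The spool sits inside the house frame, centred. The clearance to the nearest interior wall is 1338 mm.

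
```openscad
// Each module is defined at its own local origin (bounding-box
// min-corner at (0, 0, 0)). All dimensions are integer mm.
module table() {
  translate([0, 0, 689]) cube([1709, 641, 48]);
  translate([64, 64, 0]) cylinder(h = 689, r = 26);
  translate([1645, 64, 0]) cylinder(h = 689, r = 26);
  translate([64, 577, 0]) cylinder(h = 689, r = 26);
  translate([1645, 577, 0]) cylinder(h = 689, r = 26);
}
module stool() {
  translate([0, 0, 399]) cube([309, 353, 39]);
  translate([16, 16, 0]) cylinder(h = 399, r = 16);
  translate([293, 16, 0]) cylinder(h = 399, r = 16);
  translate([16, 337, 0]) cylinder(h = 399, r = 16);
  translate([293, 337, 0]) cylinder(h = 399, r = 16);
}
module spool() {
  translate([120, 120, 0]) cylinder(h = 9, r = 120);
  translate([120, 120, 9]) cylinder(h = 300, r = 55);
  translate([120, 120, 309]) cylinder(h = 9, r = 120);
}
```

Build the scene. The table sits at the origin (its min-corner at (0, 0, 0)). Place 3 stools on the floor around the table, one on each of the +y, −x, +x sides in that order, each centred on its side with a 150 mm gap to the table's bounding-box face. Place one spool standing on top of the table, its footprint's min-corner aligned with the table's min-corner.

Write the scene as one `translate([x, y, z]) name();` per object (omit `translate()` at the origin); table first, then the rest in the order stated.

table();
translate([700, 791, 0]) stool();
translate([-459, 144, 0]) stool();
translate([1859, 144, 0]) stool();
translate([0, 0, 737]) spool();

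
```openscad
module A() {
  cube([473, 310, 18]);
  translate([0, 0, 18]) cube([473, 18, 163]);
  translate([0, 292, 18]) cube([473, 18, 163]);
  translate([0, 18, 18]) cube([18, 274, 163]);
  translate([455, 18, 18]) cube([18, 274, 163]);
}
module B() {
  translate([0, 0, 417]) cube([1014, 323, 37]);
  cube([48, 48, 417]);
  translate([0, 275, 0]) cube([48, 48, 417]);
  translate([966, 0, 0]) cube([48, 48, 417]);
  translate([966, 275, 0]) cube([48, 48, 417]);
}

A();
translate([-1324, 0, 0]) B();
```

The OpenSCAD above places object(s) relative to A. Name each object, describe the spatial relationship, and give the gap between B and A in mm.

The bench's nearest face is 310 mm from the open box's −x face.

A is an open box. B is a bench. The bench is on the floor beside the open box on its −x side. The gap between the bench and the open box is 310 mm.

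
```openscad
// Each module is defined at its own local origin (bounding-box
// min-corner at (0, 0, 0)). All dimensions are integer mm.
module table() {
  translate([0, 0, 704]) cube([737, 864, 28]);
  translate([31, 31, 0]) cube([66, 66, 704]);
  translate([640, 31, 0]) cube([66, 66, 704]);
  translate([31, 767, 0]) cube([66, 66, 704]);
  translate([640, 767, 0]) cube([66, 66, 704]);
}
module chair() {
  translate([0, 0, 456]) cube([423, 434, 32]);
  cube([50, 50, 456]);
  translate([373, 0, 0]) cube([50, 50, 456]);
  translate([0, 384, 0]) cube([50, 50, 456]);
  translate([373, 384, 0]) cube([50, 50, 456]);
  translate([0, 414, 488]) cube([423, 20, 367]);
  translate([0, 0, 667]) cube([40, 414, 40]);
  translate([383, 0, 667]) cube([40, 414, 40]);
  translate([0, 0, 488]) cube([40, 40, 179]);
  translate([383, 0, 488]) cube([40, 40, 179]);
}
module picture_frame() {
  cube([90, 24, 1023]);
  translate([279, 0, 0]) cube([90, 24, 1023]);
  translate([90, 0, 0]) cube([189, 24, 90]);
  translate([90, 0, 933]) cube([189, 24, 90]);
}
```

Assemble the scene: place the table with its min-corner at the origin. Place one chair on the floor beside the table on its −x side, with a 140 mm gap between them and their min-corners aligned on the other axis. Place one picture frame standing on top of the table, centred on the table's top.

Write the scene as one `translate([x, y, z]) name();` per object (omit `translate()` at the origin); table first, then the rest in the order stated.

table();
translate([-563, 0, 0]) chair();
translate([184, 420, 732]) picture_frame();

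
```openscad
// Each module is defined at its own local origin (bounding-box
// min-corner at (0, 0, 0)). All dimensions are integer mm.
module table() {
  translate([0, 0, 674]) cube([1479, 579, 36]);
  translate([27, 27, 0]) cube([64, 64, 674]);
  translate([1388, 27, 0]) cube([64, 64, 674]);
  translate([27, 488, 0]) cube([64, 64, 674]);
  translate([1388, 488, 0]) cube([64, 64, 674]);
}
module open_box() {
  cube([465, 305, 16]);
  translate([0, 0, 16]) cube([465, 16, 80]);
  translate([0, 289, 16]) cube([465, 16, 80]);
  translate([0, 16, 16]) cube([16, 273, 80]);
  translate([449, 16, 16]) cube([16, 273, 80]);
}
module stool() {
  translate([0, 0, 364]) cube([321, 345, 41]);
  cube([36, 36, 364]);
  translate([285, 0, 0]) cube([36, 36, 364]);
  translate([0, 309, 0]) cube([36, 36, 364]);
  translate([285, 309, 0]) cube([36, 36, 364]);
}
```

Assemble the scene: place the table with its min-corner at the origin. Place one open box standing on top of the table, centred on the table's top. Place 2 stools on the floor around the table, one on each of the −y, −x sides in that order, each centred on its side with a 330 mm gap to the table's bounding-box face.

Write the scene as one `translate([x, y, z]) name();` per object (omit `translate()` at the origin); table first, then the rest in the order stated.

table();
translate([507, 137, 710]) open_box();
translate([579, -675, 0]) stool();
translate([-651, 117, 0]) stool();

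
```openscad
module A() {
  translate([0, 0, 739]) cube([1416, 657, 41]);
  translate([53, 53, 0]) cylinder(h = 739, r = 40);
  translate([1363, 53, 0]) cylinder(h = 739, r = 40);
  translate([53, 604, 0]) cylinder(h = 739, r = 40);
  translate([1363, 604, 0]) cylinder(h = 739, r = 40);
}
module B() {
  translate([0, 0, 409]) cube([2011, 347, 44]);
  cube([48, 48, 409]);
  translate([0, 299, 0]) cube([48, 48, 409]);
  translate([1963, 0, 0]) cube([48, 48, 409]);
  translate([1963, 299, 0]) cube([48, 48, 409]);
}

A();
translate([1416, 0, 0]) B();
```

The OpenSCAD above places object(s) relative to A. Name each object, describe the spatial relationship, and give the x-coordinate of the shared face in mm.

A is a table. B is a bench. The bench is against the table's +x side, with their −y faces flush. The x-coordinate of the shared face is 1416 mm.

The table's +x face and the bench's −x face are both at x = 1416 mm.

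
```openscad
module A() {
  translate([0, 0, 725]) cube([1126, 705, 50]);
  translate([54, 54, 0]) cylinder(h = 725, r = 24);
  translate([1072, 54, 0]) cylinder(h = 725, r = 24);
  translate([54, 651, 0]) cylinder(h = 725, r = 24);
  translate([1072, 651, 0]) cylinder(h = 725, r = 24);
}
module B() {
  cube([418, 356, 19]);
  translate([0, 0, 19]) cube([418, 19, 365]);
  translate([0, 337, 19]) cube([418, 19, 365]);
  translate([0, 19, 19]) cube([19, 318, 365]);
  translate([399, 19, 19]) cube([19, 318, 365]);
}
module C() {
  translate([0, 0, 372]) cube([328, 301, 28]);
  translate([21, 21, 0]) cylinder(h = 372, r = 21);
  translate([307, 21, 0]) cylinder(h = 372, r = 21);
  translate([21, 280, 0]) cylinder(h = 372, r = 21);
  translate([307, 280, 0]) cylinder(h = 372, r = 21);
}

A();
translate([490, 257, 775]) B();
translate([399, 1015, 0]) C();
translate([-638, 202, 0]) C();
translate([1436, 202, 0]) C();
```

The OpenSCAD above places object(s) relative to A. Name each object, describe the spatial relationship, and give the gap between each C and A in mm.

Each stool's nearest face is 310 mm from the table's bounding box.

A is a table. B is an open box. C is a stool. The open box is on top of the table. Three stools sit around the table at the +y, −x, +x sides. The gap between each stool and the table is 310 mm.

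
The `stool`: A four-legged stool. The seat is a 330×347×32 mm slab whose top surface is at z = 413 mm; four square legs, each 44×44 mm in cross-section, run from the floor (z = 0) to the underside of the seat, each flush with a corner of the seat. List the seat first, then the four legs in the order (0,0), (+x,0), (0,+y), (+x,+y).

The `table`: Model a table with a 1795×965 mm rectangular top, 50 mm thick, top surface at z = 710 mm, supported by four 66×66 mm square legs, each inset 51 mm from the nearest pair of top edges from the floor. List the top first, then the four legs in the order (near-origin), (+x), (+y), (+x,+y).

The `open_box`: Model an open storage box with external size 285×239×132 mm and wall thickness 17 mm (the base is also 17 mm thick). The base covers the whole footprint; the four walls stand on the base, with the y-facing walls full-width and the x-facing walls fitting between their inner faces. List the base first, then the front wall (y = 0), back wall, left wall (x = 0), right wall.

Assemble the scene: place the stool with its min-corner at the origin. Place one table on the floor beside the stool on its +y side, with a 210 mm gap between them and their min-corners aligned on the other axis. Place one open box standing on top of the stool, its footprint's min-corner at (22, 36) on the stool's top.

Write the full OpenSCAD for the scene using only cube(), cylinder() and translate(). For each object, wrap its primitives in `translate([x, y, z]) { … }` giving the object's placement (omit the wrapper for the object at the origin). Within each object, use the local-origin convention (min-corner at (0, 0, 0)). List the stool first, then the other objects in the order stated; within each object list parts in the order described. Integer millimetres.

translate([0, 0, 381]) cube([330, 347, 32]);
cube([44, 44, 381]);
translate([286, 0, 0]) cube([44, 44, 381]);
translate([0, 303, 0]) cube([44, 44, 381]);
translate([286, 303, 0]) cube([44, 44, 381]);
translate([0, 557, 0]) {
  translate([0, 0, 660]) cube([1795, 965, 50]);
  translate([51, 51, 0]) cube([66, 66, 660]);
  translate([1678, 51, 0]) cube([66, 66, 660]);
  translate([51, 848, 0]) cube([66, 66, 660]);
  translate([1678, 848, 0]) cube([66, 66, 660]);
}
translate([22, 36, 413]) {
  cube([285, 239, 17]);
  translate([0, 0, 17]) cube([285, 17, 115]);
  translate([0, 222, 17]) cube([285, 17, 115]);
  translate([0, 17, 17]) cube([17, 205, 115]);
  translate([268, 17, 17]) cube([17, 205, 115]);
}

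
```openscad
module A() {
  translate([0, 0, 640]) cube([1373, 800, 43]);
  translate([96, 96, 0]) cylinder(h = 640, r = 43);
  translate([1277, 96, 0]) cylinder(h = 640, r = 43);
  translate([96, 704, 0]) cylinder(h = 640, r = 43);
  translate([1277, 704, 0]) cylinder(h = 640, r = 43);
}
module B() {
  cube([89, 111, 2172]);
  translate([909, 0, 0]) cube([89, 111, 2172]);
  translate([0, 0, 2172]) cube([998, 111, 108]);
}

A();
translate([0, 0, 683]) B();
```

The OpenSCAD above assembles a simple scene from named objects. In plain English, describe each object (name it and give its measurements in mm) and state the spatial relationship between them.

A is a table: top 1373 mm (x) × 800 mm (y), 43 mm thick, upper face at z = 683 mm, on four round legs of 86 mm diameter, each leg's bounding box inset 53 mm from the nearest pair of top edges, running from z = 0 to the bottom of the top.

B is a door frame. The clear opening is 820 mm wide and 2172 mm high. Two 89 mm wide jambs, 111 mm deep, stand either side of the opening from the floor to the top of the opening. A 108 mm thick head sits across the top of both jambs, spanning the full outside width of the frame.

The door frame is on top of the table.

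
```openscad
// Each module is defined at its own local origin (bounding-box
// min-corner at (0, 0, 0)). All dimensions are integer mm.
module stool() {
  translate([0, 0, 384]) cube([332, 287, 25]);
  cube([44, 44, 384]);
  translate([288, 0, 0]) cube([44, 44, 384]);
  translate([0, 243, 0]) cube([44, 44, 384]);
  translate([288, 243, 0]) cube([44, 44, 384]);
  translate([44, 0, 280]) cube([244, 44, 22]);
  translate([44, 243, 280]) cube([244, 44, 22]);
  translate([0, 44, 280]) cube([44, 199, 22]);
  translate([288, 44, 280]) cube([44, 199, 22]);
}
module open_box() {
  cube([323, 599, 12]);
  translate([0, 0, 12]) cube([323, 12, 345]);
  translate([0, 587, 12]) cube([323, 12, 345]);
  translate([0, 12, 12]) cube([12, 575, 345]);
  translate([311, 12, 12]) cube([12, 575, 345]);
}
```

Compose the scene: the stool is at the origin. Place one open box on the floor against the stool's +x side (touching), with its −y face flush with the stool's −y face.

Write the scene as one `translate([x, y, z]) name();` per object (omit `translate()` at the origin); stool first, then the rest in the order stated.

stool();
translate([332, 0, 0]) open_box();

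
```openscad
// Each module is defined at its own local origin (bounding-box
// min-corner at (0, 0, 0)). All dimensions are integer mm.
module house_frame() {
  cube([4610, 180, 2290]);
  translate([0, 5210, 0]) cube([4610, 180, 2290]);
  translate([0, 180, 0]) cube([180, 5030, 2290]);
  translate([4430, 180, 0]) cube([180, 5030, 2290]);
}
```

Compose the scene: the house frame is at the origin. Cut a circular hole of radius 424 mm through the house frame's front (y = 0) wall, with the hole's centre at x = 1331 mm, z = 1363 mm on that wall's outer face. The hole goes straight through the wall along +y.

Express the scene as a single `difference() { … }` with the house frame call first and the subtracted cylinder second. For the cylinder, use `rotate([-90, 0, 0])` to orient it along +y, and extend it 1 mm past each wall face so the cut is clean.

difference() {
  house_frame();
  translate([1331, -1, 1363]) rotate([-90, 0, 0]) cylinder(h = 182, r = 424);
}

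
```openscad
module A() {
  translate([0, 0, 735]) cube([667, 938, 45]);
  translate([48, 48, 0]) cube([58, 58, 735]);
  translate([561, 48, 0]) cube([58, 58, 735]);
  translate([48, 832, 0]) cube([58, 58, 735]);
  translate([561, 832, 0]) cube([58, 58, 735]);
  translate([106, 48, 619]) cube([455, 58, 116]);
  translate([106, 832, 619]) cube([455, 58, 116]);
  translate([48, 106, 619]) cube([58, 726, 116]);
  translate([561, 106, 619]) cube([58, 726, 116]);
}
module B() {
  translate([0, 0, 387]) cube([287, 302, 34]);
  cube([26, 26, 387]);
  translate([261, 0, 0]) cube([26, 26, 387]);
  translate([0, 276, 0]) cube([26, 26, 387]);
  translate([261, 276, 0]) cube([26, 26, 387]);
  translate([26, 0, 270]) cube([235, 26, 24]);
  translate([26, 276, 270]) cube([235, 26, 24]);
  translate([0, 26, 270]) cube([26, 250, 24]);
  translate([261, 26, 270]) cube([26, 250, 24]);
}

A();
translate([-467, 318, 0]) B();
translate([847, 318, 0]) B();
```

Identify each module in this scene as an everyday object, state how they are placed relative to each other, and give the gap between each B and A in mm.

Each stool's nearest face is 180 mm from the table's bounding box.

A is a table. B is a stool. Two stools sit around the table at the −x, +x sides. The gap between each stool and the table is 180 mm.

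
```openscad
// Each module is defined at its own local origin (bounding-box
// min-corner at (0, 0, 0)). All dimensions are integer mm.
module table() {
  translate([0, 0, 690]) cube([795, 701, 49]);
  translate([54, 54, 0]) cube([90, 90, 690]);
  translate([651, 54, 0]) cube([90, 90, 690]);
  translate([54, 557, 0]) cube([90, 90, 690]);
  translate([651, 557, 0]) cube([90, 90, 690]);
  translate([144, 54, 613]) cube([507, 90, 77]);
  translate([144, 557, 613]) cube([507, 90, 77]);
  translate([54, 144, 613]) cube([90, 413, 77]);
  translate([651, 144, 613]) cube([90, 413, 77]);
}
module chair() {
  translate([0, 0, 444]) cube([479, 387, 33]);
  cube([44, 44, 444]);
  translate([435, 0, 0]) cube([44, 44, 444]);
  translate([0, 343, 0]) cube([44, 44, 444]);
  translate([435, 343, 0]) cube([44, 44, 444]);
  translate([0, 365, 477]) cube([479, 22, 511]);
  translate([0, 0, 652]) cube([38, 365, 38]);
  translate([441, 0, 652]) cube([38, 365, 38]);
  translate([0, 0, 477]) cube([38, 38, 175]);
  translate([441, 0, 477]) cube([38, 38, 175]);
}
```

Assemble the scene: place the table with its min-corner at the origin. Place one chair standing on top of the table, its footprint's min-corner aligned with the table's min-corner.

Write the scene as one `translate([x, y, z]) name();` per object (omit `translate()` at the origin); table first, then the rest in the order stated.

table();
translate([0, 0, 739]) chair();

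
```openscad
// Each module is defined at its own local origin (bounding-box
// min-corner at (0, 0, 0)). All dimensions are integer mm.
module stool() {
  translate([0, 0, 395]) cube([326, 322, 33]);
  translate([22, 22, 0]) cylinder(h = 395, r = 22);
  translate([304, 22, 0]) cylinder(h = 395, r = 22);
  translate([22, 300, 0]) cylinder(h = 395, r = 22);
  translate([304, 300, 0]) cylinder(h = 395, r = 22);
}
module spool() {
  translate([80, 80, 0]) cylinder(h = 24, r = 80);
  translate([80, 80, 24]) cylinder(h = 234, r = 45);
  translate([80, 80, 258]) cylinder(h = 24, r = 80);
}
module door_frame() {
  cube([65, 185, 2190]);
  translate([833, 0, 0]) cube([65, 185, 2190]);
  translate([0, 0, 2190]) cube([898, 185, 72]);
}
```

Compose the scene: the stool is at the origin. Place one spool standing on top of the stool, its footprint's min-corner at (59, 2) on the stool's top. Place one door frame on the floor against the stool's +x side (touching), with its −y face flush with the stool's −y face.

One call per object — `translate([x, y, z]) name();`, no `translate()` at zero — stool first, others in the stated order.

stool();
translate([59, 2, 428]) spool();
translate([326, 0, 0]) door_frame();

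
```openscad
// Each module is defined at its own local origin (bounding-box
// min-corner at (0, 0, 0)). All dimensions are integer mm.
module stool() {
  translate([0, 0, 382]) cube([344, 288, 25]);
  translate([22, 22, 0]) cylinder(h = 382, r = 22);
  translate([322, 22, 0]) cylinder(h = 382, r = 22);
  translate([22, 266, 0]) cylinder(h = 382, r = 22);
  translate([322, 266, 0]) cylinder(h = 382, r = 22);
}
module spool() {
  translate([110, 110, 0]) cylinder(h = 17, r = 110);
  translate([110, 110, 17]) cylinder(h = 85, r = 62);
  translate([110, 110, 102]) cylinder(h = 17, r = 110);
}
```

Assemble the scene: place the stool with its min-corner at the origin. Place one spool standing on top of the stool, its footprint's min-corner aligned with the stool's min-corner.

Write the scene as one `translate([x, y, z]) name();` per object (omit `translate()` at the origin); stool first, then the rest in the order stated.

stool();
translate([0, 0, 407]) spool();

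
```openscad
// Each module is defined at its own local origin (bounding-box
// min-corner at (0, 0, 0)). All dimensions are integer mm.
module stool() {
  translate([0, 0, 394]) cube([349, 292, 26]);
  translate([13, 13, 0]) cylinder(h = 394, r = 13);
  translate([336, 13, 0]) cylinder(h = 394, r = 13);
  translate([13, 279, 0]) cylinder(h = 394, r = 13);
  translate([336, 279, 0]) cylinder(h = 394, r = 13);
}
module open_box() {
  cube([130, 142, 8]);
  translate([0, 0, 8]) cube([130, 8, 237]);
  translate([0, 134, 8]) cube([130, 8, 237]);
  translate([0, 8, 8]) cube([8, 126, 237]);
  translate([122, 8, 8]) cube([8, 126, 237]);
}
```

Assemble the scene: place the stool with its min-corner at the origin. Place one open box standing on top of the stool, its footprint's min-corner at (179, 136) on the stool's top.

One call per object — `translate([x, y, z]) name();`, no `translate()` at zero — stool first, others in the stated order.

stool();
translate([179, 136, 420]) open_box();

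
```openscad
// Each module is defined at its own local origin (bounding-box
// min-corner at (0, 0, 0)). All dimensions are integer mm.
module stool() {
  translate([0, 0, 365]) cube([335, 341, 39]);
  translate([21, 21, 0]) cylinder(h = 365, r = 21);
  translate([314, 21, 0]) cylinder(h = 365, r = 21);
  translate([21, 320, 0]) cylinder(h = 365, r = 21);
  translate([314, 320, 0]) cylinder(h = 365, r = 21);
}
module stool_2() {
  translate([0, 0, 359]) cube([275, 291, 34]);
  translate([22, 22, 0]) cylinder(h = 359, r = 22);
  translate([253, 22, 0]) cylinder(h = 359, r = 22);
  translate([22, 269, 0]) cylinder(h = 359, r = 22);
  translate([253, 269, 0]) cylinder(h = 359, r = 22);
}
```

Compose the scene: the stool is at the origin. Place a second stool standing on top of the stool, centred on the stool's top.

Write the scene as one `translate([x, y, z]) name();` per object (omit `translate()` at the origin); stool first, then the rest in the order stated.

stool();
translate([30, 25, 404]) stool_2();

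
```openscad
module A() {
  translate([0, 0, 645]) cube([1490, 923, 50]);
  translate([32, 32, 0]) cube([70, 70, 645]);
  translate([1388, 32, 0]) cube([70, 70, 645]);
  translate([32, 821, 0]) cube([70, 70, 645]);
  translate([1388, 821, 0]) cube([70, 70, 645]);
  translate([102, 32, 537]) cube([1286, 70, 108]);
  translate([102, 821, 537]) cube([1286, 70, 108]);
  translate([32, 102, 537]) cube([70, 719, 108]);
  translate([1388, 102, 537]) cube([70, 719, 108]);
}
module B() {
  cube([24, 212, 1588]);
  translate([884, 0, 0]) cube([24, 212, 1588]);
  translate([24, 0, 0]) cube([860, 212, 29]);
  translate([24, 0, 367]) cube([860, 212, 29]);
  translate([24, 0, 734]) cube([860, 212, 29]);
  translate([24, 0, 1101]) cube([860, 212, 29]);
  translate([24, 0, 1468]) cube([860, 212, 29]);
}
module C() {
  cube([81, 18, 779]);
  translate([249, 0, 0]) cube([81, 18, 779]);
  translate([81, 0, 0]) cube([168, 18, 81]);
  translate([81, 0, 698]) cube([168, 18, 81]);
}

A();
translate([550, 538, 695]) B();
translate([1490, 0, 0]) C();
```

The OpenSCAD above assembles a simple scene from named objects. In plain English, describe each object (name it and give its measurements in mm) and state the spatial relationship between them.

A is a table with a 1490×923 mm rectangular top, 50 mm thick, top surface at z = 695 mm, supported by four 70×70 mm square legs, each inset 32 mm from the nearest pair of top edges, running from the floor. Four apron rails, 70 mm thick and 108 mm tall, run between adjacent legs with their top edges flush with the underside of the top and their outer faces flush with the legs' outer faces.

B is a bookshelf 908 mm wide overall, 212 mm deep and 1588 mm tall. The two sides are 24 mm thick vertical panels. 5 horizontal shelves of 29 mm thickness span between the inner faces of the sides; the lowest shelf sits on the floor and shelves are stacked with a clear vertical gap of 338 mm between each pair.

C is a picture frame with a 168×617 mm rectangular opening (x by z) and a uniform 81 mm border on every side. Frame depth is 18 mm along y. It is built from two vertical stiles running the full outside height and two horizontal rails spanning the gap between the stiles.

The bookshelf is on top of the table. The picture frame is against the table's +x side, with their −y faces flush.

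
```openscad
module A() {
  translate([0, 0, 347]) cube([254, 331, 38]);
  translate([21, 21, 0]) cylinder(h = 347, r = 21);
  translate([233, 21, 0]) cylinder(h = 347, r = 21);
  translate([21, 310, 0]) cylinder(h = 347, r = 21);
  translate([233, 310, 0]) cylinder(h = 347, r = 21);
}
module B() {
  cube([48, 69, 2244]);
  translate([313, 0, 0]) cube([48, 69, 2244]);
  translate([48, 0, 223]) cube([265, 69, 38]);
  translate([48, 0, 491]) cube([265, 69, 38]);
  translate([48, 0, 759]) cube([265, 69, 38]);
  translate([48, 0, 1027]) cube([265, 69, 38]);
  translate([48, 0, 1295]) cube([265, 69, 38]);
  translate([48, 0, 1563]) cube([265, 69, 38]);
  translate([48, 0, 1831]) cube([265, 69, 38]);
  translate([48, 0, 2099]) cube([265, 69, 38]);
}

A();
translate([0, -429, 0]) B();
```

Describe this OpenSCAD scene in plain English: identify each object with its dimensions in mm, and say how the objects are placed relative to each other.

A is a four-legged stool. The seat is a 254×331×38 mm slab whose top surface is at z = 385 mm; four round legs, each 42 mm in diameter, run from the floor (z = 0) to the underside of the seat, each leg's axis is inset half a diameter from the nearest pair of seat edges (so the leg's bounding box is flush with the corner).

B is a straight ladder. Two 48×69 mm vertical rails, 2244 mm tall, stand 361 mm apart (outside-to-outside) with their front faces coplanar on the −y side. 8 rungs, each 69 mm deep and 38 mm tall, span between the inner faces of the rails, front faces flush with the rails. The lowest rung's underside is at z = 223 mm and rungs are spaced 268 mm apart (underside to underside).

The ladder is on the floor beside the stool on its −y side.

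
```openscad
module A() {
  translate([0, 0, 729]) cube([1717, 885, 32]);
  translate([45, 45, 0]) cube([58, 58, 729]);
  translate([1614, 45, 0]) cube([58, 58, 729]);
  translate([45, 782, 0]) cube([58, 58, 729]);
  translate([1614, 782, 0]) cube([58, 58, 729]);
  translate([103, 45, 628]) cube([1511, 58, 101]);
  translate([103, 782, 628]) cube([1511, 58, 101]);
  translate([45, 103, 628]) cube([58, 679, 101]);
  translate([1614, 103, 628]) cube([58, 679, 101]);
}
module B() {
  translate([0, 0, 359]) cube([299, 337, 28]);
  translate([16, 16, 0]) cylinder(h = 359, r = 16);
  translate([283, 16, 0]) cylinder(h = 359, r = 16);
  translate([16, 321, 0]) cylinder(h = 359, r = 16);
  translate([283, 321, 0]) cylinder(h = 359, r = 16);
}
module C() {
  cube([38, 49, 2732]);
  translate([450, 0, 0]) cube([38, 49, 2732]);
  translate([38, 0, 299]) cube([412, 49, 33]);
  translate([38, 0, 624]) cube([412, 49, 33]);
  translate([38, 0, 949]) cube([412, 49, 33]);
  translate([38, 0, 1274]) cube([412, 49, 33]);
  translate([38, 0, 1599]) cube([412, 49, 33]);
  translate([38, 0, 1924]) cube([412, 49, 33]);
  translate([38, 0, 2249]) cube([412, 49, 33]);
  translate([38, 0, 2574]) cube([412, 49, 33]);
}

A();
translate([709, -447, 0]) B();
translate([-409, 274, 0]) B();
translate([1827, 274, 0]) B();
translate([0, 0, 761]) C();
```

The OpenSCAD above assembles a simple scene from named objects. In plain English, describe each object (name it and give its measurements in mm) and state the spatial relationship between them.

A is a rectangular dining table. The top is 1717×885×32 mm with its upper surface at z = 761 mm. It stands on four 58×58 mm square legs, each inset 45 mm from the nearest pair of top edges, running from the floor to the underside of the top. Four apron rails, 58 mm thick and 101 mm tall, run between adjacent legs with their top edges flush with the underside of the top and their outer faces flush with the legs' outer faces.

B is a simple wooden stool: a rectangular seat 299 mm (x) by 337 mm (y), 28 mm thick, top face at z = 387 mm, on four round legs, each 32 mm in diameter. The legs rest on z = 0, each leg's axis is inset half a diameter from the nearest pair of seat edges (so the leg's bounding box is flush with the corner).

C is a wooden ladder with two side rails of 38×49 mm section and 2732 mm height, set 488 mm apart overall. Between them run 8 rectangular rungs (49 mm deep, 33 mm thick), front faces flush with the rails' −y face. The bottom of the first rung is 299 mm above the floor and each subsequent rung is 325 mm higher than the one below.

Three stools sit around the table at the −y, −x, +x sides. The ladder is on top of the table.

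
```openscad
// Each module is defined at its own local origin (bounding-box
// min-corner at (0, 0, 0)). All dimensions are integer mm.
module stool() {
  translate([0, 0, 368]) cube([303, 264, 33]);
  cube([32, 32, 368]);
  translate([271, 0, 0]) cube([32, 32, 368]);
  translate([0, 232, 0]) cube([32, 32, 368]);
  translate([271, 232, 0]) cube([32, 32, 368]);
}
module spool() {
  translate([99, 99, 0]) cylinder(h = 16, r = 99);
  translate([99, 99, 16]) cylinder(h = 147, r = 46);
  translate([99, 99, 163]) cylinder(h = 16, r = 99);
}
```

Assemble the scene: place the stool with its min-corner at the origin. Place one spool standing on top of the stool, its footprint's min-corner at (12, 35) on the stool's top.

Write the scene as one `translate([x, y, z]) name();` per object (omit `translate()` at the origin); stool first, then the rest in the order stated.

stool();
translate([12, 35, 401]) spool();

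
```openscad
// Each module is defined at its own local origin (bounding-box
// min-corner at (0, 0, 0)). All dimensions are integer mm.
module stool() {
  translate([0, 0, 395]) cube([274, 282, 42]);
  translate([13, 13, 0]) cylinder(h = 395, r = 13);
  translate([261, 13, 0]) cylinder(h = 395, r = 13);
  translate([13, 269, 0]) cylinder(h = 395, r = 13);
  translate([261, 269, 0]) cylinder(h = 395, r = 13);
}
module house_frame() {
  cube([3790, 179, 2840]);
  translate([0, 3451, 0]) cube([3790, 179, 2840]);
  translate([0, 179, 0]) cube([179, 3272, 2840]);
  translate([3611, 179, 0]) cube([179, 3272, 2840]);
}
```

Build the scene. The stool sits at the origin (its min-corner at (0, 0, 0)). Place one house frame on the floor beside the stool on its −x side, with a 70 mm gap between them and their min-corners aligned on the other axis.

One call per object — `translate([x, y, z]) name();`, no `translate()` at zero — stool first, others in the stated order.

stool();
translate([-3860, 0, 0]) house_frame();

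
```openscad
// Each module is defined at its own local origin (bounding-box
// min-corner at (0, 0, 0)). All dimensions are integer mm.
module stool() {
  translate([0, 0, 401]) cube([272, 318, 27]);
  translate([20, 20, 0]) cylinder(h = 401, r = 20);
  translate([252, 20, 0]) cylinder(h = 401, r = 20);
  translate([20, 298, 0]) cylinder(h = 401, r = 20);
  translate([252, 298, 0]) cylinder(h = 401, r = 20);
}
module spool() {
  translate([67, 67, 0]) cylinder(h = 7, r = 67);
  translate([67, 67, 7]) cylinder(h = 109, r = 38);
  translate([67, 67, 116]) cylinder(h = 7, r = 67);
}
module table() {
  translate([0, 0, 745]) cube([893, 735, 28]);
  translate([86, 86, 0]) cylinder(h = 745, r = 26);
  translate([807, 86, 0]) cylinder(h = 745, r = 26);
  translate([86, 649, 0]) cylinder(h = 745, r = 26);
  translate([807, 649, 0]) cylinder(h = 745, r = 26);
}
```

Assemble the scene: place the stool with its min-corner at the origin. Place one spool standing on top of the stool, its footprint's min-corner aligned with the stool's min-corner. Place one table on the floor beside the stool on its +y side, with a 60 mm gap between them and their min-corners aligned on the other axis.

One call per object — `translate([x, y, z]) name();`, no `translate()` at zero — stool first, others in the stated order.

stool();
translate([0, 0, 428]) spool();
translate([0, 378, 0]) table();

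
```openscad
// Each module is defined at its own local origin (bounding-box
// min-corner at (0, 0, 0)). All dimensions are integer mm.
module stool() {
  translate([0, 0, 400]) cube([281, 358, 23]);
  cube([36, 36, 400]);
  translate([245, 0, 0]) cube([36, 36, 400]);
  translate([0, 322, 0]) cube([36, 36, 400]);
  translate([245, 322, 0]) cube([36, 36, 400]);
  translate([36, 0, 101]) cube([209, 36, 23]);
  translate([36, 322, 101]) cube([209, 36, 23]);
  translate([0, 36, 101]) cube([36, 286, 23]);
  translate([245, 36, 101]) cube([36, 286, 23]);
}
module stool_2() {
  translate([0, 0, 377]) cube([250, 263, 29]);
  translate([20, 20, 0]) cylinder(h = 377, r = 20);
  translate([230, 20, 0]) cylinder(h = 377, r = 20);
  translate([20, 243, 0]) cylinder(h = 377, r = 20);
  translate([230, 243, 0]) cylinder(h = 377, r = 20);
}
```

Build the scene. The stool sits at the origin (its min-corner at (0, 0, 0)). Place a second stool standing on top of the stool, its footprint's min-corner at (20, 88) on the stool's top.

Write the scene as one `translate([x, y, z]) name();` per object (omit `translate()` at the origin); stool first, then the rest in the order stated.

stool();
translate([20, 88, 423]) stool_2();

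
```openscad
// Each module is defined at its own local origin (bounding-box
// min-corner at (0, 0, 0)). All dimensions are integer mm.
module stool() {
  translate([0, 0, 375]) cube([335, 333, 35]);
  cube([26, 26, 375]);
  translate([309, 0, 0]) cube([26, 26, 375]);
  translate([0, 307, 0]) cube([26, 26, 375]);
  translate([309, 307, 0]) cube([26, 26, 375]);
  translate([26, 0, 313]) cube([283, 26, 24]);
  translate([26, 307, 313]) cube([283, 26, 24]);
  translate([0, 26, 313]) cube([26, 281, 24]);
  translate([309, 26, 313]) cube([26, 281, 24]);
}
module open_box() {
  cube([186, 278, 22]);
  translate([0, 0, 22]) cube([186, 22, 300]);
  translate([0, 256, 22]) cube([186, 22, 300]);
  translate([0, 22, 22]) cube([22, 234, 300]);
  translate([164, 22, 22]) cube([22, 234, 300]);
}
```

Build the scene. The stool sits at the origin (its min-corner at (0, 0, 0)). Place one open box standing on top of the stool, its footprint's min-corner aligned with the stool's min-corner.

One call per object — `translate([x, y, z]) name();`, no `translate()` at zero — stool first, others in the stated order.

stool();
translate([0, 0, 410]) open_box();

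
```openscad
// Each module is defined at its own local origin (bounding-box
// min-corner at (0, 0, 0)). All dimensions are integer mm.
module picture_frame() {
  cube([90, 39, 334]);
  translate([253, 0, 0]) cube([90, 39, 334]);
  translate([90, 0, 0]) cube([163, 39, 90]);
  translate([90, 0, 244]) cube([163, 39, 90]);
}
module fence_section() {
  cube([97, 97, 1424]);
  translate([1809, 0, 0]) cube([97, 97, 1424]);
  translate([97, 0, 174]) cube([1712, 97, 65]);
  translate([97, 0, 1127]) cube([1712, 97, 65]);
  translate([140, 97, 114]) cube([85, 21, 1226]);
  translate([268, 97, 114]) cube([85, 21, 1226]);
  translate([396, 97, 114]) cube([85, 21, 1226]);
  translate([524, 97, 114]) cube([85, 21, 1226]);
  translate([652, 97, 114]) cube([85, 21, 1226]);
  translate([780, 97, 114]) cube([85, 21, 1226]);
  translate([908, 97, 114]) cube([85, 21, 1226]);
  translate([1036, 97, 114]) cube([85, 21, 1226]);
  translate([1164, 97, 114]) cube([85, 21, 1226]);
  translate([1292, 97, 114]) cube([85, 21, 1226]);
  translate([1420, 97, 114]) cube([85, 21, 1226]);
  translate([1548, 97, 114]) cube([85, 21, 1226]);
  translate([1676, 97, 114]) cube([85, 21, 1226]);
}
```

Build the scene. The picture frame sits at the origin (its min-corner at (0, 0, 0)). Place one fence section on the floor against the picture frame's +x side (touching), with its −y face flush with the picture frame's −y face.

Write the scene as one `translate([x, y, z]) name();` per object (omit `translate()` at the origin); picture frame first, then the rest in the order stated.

picture_frame();
translate([343, 0, 0]) fence_section();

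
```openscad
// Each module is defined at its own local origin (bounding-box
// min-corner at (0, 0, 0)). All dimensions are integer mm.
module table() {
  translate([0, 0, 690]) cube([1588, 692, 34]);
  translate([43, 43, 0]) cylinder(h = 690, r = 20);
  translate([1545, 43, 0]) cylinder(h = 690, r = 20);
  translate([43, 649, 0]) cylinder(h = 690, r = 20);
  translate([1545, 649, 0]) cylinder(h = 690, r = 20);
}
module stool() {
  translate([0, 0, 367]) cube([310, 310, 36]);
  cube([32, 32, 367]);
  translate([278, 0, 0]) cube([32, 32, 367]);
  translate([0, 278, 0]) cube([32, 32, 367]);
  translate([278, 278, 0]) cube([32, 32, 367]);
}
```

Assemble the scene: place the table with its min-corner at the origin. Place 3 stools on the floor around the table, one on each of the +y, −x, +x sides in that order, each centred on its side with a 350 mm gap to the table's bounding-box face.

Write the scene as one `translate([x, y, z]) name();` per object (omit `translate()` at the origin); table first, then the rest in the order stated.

table();
translate([639, 1042, 0]) stool();
translate([-660, 191, 0]) stool();
translate([1938, 191, 0]) stool();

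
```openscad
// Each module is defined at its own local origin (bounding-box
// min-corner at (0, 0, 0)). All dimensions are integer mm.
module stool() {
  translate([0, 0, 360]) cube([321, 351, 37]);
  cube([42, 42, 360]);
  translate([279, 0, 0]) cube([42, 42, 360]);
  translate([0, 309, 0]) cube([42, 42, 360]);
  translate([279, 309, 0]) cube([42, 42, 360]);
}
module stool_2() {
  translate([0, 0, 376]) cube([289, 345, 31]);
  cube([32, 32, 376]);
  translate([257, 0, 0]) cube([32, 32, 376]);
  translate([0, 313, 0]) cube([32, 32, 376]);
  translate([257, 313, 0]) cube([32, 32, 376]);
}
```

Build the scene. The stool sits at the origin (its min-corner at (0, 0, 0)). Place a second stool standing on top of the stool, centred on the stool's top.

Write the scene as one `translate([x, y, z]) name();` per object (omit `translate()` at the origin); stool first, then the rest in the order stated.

stool();
translate([16, 3, 397]) stool_2();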